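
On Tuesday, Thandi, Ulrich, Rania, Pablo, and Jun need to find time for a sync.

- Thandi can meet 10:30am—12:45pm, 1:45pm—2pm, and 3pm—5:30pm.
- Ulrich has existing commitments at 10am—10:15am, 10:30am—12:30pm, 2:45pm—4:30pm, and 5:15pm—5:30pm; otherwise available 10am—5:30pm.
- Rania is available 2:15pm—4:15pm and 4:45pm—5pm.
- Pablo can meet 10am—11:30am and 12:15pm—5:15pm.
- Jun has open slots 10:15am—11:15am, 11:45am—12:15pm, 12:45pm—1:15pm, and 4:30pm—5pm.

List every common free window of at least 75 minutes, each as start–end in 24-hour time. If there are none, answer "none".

none

Ulrich free within 10:00–17:30: 10:15–10:30, 12:30–14:45, 16:30–17:15.
Thandi ∩ Ulrich: 12:30–12:45, 13:45–14:00, 16:30–17:15.
Thandi ∩ Ulrich ∩ Rania: 16:45–17:00.
Thandi ∩ Ulrich ∩ Rania ∩ Pablo: 16:45–17:00.
Thandi ∩ Ulrich ∩ Rania ∩ Pablo ∩ Jun: 16:45–17:00.
Windows ≥ 75 min: (none).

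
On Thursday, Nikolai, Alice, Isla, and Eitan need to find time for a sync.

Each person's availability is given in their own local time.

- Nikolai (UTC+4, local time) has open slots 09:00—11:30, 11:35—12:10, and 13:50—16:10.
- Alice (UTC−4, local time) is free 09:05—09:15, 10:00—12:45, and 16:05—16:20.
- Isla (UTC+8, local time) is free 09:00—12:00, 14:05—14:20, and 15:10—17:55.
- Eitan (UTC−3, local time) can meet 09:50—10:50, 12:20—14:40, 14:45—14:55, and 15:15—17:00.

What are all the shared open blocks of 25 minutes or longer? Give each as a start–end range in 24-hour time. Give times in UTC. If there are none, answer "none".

Nikolai → UTC: 05:00–07:30, 07:35–08:10, 09:50–12:10.
Alice → UTC: 13:05–13:15, 14:00–16:45, 20:05–20:20.
Isla → UTC: 01:00–04:00, 06:05–06:20, 07:10–09:55.
Eitan → UTC: 12:50–13:50, 15:20–17:40, 17:45–17:55, 18:15–20:00.
Nikolai ∩ Alice: (none).
Nikolai ∩ Alice ∩ Isla: (none).
Nikolai ∩ Alice ∩ Isla ∩ Eitan: (none).
Windows ≥ 25 min: (none).

none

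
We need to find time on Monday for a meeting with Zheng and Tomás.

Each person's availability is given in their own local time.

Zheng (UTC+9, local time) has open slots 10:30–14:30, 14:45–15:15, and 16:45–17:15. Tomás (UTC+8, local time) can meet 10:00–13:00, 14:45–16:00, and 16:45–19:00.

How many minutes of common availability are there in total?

195 minutes

Zheng → UTC: 01:30–05:30, 05:45–06:15, 07:45–08:15.
Tomás → UTC: 02:00–05:00, 06:45–08:00, 08:45–11:00.
Zheng ∩ Tomás: 02:00–05:00, 07:45–08:00.
Total common minutes: 180 + 15 = 195.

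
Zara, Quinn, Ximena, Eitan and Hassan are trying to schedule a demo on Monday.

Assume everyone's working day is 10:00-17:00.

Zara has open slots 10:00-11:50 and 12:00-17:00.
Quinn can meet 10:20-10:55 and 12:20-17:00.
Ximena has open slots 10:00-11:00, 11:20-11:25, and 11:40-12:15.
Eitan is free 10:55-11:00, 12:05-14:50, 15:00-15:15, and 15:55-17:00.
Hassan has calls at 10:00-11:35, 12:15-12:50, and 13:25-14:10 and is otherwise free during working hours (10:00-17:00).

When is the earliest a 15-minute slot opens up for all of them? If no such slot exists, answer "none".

none

Hassan free within 10:00–17:00: 11:35–12:15, 12:50–13:25, 14:10–17:00.
Zara ∩ Quinn: 10:20–10:55, 12:20–17:00.
Zara ∩ Quinn ∩ Ximena: 10:20–10:55.
Zara ∩ Quinn ∩ Ximena ∩ Eitan: (none).
Zara ∩ Quinn ∩ Ximena ∩ Eitan ∩ Hassan: (none).
Windows ≥ 15 min: (none).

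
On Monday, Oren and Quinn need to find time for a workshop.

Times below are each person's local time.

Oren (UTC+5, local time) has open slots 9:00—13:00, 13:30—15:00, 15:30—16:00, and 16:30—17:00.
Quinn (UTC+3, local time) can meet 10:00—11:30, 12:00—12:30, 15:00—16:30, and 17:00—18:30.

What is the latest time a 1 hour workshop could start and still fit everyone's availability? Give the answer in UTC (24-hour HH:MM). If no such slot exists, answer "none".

07:00

Oren → UTC: 04:00–08:00, 08:30–10:00, 10:30–11:00, 11:30–12:00.
Quinn → UTC: 07:00–08:30, 09:00–09:30, 12:00–13:30, 14:00–15:30.
Oren ∩ Quinn: 07:00–08:00, 09:00–09:30.
Windows ≥ 60 min: 07:00–08:00.
Latest start in the last window 07:00–08:00 is 08:00 − 60 min = 07:00.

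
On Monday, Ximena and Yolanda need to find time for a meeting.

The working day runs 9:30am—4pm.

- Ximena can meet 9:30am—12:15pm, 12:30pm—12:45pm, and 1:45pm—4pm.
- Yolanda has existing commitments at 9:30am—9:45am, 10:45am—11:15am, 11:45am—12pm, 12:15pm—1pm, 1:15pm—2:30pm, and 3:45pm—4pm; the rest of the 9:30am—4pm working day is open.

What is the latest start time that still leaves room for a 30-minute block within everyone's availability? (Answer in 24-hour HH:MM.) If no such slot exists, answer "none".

Yolanda free within 09:30–16:00: 09:45–10:45, 11:15–11:45, 12:00–12:15, 13:00–13:15, 14:30–15:45.
Ximena ∩ Yolanda: 09:45–10:45, 11:15–11:45, 12:00–12:15, 14:30–15:45.
Windows ≥ 30 min: 09:45–10:45, 11:15–11:45, 14:30–15:45.
Latest start in the last window 14:30–15:45 is 15:45 − 30 min = 15:15.

15:15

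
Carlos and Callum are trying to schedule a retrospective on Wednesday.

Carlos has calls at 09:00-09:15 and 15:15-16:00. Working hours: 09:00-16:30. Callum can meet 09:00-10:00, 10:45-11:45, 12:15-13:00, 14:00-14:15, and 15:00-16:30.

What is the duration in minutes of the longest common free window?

Carlos free within 09:00–16:30: 09:15–15:15, 16:00–16:30.
Carlos ∩ Callum: 09:15–10:00, 10:45–11:45, 12:15–13:00, 14:00–14:15, 15:00–15:15, 16:00–16:30.
Common window lengths: 45, 60, 45, 15, 15, 30 min; longest is 60.

60 minutes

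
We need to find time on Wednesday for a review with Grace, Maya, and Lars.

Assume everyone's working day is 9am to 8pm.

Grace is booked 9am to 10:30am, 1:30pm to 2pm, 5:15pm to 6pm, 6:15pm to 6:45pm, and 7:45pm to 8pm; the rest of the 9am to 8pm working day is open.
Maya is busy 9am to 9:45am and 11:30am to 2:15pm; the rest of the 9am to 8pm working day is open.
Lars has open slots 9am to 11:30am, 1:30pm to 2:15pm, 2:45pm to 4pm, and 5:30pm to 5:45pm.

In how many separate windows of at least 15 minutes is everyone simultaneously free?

2

Grace free within 09:00–20:00: 10:30–13:30, 14:00–17:15, 18:00–18:15, 18:45–19:45.
Maya free within 09:00–20:00: 09:45–11:30, 14:15–20:00.
Grace ∩ Maya: 10:30–11:30, 14:15–17:15, 18:00–18:15, 18:45–19:45.
Grace ∩ Maya ∩ Lars: 10:30–11:30, 14:45–16:00.
Windows ≥ 15 min: 10:30–11:30, 14:45–16:00.
That's 2 windows.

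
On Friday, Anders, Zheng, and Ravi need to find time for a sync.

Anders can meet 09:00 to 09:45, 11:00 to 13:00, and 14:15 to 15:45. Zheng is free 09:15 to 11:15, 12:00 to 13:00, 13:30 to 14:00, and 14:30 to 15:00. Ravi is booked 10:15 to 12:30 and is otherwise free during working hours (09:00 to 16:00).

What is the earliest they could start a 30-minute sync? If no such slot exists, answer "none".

Ravi free within 09:00–16:00: 09:00–10:15, 12:30–16:00.
Anders ∩ Zheng: 09:15–09:45, 11:00–11:15, 12:00–13:00, 14:30–15:00.
Anders ∩ Zheng ∩ Ravi: 09:15–09:45, 12:30–13:00, 14:30–15:00.
Windows ≥ 30 min: 09:15–09:45, 12:30–13:00, 14:30–15:00.
Earliest such window starts at 09:15.

09:15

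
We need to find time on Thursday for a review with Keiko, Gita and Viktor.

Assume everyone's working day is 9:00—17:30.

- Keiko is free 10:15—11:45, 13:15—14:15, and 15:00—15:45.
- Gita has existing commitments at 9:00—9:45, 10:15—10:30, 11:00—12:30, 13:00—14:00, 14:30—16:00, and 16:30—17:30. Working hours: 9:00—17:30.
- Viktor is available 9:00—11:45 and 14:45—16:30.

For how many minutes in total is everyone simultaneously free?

Gita free within 09:00–17:30: 09:45–10:15, 10:30–11:00, 12:30–13:00, 14:00–14:30, 16:00–16:30.
Keiko ∩ Gita: 10:30–11:00, 14:00–14:15.
Keiko ∩ Gita ∩ Viktor: 10:30–11:00.
Total common minutes: 30.

30 minutes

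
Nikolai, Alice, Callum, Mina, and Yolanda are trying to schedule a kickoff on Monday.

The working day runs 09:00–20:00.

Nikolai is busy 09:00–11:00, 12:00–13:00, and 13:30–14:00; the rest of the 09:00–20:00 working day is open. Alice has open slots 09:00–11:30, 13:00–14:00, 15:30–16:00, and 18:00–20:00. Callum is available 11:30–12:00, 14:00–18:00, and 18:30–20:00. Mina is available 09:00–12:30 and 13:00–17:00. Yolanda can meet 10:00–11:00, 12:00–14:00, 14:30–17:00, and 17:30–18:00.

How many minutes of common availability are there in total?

Nikolai free within 09:00–20:00: 11:00–12:00, 13:00–13:30, 14:00–20:00.
Nikolai ∩ Alice: 11:00–11:30, 13:00–13:30, 15:30–16:00, 18:00–20:00.
Nikolai ∩ Alice ∩ Callum: 15:30–16:00, 18:30–20:00.
Nikolai ∩ Alice ∩ Callum ∩ Mina: 15:30–16:00.
Nikolai ∩ Alice ∩ Callum ∩ Mina ∩ Yolanda: 15:30–16:00.
Total common minutes: 30.

30 minutes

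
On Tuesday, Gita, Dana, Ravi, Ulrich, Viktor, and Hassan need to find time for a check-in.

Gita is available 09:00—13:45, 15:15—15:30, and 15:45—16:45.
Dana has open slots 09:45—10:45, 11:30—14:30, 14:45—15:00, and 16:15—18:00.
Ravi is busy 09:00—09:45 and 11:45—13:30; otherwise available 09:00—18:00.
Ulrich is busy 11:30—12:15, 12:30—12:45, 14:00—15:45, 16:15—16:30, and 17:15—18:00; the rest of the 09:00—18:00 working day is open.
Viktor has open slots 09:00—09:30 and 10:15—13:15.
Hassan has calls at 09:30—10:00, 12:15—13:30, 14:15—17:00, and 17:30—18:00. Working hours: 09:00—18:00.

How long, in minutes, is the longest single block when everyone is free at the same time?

Ravi free within 09:00–18:00: 09:45–11:45, 13:30–18:00.
Ulrich free within 09:00–18:00: 09:00–11:30, 12:15–12:30, 12:45–14:00, 15:45–16:15, 16:30–17:15.
Hassan free within 09:00–18:00: 09:00–09:30, 10:00–12:15, 13:30–14:15, 17:00–17:30.
Gita ∩ Dana: 09:45–10:45, 11:30–13:45, 16:15–16:45.
Gita ∩ Dana ∩ Ravi: 09:45–10:45, 11:30–11:45, 13:30–13:45, 16:15–16:45.
Gita ∩ Dana ∩ Ravi ∩ Ulrich: 09:45–10:45, 13:30–13:45, 16:30–16:45.
Gita ∩ Dana ∩ Ravi ∩ Ulrich ∩ Viktor: 10:15–10:45.
Gita ∩ Dana ∩ Ravi ∩ Ulrich ∩ Viktor ∩ Hassan: 10:15–10:45.
Single common window of 30 minutes.

30 minutes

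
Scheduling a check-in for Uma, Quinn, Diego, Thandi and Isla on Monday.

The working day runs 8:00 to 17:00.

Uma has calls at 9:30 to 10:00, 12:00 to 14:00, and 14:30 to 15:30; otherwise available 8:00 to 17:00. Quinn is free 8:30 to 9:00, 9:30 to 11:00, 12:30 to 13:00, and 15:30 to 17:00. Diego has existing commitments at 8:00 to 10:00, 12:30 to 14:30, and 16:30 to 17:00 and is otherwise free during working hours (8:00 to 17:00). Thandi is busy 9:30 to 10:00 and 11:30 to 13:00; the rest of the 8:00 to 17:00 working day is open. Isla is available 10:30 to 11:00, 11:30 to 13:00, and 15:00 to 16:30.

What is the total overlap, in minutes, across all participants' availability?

90 minutes

Uma free within 08:00–17:00: 08:00–09:30, 10:00–12:00, 14:00–14:30, 15:30–17:00.
Diego free within 08:00–17:00: 10:00–12:30, 14:30–16:30.
Thandi free within 08:00–17:00: 08:00–09:30, 10:00–11:30, 13:00–17:00.
Uma ∩ Quinn: 08:30–09:00, 10:00–11:00, 15:30–17:00.
Uma ∩ Quinn ∩ Diego: 10:00–11:00, 15:30–16:30.
Uma ∩ Quinn ∩ Diego ∩ Thandi: 10:00–11:00, 15:30–16:30.
Uma ∩ Quinn ∩ Diego ∩ Thandi ∩ Isla: 10:30–11:00, 15:30–16:30.
Total common minutes: 30 + 60 = 90.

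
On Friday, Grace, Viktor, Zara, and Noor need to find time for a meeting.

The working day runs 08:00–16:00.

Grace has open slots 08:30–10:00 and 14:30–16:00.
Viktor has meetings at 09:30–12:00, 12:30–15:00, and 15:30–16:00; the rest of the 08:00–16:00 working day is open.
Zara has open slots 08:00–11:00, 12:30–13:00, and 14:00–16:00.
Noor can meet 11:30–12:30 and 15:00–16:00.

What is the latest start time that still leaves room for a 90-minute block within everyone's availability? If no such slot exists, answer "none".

none

Viktor free within 08:00–16:00: 08:00–09:30, 12:00–12:30, 15:00–15:30.
Grace ∩ Viktor: 08:30–09:30, 15:00–15:30.
Grace ∩ Viktor ∩ Zara: 08:30–09:30, 15:00–15:30.
Grace ∩ Viktor ∩ Zara ∩ Noor: 15:00–15:30.
Windows ≥ 90 min: (none).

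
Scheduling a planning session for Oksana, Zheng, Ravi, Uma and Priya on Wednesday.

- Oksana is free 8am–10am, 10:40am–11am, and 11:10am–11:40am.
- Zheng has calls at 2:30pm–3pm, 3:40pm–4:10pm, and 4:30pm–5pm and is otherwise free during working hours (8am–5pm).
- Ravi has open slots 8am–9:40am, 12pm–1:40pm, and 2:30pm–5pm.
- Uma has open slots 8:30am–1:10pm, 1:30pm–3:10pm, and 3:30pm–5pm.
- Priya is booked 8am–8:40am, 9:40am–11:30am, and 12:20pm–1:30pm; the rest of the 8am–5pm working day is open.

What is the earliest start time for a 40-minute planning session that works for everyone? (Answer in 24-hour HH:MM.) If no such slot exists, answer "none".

Zheng free within 08:00–17:00: 08:00–14:30, 15:00–15:40, 16:10–16:30.
Priya free within 08:00–17:00: 08:40–09:40, 11:30–12:20, 13:30–17:00.
Oksana ∩ Zheng: 08:00–10:00, 10:40–11:00, 11:10–11:40.
Oksana ∩ Zheng ∩ Ravi: 08:00–09:40.
Oksana ∩ Zheng ∩ Ravi ∩ Uma: 08:30–09:40.
Oksana ∩ Zheng ∩ Ravi ∩ Uma ∩ Priya: 08:40–09:40.
Windows ≥ 40 min: 08:40–09:40.
Earliest such window starts at 08:40.

08:40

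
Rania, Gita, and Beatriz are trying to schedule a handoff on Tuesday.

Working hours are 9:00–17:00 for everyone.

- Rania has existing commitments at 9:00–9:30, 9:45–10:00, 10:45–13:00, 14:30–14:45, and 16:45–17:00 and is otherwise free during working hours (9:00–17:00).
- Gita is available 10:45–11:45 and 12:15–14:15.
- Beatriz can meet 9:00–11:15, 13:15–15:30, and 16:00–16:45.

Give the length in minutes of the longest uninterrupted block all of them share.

60 minutes

Rania free within 09:00–17:00: 09:30–09:45, 10:00–10:45, 13:00–14:30, 14:45–16:45.
Rania ∩ Gita: 13:00–14:15.
Rania ∩ Gita ∩ Beatriz: 13:15–14:15.
Single common window of 60 minutes.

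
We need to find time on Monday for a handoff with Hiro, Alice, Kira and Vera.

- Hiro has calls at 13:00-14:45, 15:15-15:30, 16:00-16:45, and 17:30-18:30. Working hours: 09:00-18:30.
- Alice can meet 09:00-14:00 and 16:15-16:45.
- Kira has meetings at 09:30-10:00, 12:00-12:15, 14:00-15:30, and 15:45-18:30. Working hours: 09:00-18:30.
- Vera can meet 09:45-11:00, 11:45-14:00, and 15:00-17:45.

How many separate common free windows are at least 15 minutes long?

3

Hiro free within 09:00–18:30: 09:00–13:00, 14:45–15:15, 15:30–16:00, 16:45–17:30.
Kira free within 09:00–18:30: 09:00–09:30, 10:00–12:00, 12:15–14:00, 15:30–15:45.
Hiro ∩ Alice: 09:00–13:00.
Hiro ∩ Alice ∩ Kira: 09:00–09:30, 10:00–12:00, 12:15–13:00.
Hiro ∩ Alice ∩ Kira ∩ Vera: 10:00–11:00, 11:45–12:00, 12:15–13:00.
Windows ≥ 15 min: 10:00–11:00, 11:45–12:00, 12:15–13:00.
That's 3 windows.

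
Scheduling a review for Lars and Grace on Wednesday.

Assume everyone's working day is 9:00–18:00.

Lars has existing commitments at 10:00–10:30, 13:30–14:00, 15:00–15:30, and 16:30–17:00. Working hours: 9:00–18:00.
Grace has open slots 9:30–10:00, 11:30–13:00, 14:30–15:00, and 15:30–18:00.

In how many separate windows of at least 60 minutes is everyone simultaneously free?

3

Lars free within 09:00–18:00: 09:00–10:00, 10:30–13:30, 14:00–15:00, 15:30–16:30, 17:00–18:00.
Lars ∩ Grace: 09:30–10:00, 11:30–13:00, 14:30–15:00, 15:30–16:30, 17:00–18:00.
Windows ≥ 60 min: 11:30–13:00, 15:30–16:30, 17:00–18:00.
That's 3 windows.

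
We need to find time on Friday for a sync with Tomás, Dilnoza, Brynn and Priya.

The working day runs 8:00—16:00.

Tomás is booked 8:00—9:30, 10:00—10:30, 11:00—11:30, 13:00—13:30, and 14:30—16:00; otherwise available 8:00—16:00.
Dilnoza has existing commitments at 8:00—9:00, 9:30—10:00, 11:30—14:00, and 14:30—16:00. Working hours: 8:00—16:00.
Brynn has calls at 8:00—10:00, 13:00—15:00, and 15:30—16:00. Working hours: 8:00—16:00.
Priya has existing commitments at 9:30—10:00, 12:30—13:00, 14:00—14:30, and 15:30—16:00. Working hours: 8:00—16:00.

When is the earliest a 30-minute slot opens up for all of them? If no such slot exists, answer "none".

10:30

Tomás free within 08:00–16:00: 09:30–10:00, 10:30–11:00, 11:30–13:00, 13:30–14:30.
Dilnoza free within 08:00–16:00: 09:00–09:30, 10:00–11:30, 14:00–14:30.
Brynn free within 08:00–16:00: 10:00–13:00, 15:00–15:30.
Priya free within 08:00–16:00: 08:00–09:30, 10:00–12:30, 13:00–14:00, 14:30–15:30.
Tomás ∩ Dilnoza: 10:30–11:00, 14:00–14:30.
Tomás ∩ Dilnoza ∩ Brynn: 10:30–11:00.
Tomás ∩ Dilnoza ∩ Brynn ∩ Priya: 10:30–11:00.
Windows ≥ 30 min: 10:30–11:00.
Earliest such window starts at 10:30.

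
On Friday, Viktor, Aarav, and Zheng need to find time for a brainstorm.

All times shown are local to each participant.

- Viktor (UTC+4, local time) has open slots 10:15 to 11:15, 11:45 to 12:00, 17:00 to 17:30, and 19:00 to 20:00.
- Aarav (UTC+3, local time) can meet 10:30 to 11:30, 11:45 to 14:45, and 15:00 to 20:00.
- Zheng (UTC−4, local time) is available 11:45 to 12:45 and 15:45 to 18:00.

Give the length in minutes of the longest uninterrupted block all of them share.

Viktor → UTC: 06:15–07:15, 07:45–08:00, 13:00–13:30, 15:00–16:00.
Aarav → UTC: 07:30–08:30, 08:45–11:45, 12:00–17:00.
Zheng → UTC: 15:45–16:45, 19:45–22:00.
Viktor ∩ Aarav: 07:45–08:00, 13:00–13:30, 15:00–16:00.
Viktor ∩ Aarav ∩ Zheng: 15:45–16:00.
Single common window of 15 minutes.

15 minutes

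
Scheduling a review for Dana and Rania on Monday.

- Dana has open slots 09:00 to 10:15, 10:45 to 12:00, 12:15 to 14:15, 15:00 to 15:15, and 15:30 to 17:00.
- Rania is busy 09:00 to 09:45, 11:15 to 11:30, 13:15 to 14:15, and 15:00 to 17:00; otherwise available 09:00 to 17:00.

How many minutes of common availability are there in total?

150 minutes

Rania free within 09:00–17:00: 09:45–11:15, 11:30–13:15, 14:15–15:00.
Dana ∩ Rania: 09:45–10:15, 10:45–11:15, 11:30–12:00, 12:15–13:15.
Total common minutes: 30 + 30 + 30 + 60 = 150.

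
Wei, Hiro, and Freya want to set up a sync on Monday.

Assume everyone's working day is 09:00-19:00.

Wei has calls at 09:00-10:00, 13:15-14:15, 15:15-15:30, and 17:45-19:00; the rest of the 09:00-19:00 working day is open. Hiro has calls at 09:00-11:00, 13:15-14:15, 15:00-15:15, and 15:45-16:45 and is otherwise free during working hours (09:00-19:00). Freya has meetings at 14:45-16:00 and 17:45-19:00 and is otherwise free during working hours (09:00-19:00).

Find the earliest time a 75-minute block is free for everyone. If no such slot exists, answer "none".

Wei free within 09:00–19:00: 10:00–13:15, 14:15–15:15, 15:30–17:45.
Hiro free within 09:00–19:00: 11:00–13:15, 14:15–15:00, 15:15–15:45, 16:45–19:00.
Freya free within 09:00–19:00: 09:00–14:45, 16:00–17:45.
Wei ∩ Hiro: 11:00–13:15, 14:15–15:00, 15:30–15:45, 16:45–17:45.
Wei ∩ Hiro ∩ Freya: 11:00–13:15, 14:15–14:45, 16:45–17:45.
Windows ≥ 75 min: 11:00–13:15.
Earliest such window starts at 11:00.

11:00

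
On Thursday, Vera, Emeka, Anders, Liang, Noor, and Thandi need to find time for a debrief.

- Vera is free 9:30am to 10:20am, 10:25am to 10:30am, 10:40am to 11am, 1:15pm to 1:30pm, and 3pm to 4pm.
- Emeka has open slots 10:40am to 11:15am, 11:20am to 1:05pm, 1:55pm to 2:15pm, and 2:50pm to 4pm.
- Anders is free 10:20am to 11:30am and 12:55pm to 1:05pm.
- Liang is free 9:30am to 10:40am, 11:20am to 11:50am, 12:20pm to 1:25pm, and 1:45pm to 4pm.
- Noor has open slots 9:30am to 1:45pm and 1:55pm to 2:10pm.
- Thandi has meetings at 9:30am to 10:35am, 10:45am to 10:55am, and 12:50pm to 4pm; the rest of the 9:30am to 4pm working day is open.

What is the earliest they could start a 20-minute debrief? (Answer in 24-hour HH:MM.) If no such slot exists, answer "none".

none

Thandi free within 09:30–16:00: 10:35–10:45, 10:55–12:50.
Vera ∩ Emeka: 10:40–11:00, 15:00–16:00.
Vera ∩ Emeka ∩ Anders: 10:40–11:00.
Vera ∩ Emeka ∩ Anders ∩ Liang: (none).
Vera ∩ Emeka ∩ Anders ∩ Liang ∩ Noor: (none).
Vera ∩ Emeka ∩ Anders ∩ Liang ∩ Noor ∩ Thandi: (none).
Windows ≥ 20 min: (none).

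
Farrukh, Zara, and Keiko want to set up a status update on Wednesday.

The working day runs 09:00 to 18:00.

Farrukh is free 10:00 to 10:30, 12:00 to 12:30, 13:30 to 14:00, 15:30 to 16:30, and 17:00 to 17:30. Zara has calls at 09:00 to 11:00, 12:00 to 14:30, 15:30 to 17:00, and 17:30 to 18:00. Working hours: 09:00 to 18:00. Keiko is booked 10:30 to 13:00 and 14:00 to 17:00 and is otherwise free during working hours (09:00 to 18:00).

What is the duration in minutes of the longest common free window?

Zara free within 09:00–18:00: 11:00–12:00, 14:30–15:30, 17:00–17:30.
Keiko free within 09:00–18:00: 09:00–10:30, 13:00–14:00, 17:00–18:00.
Farrukh ∩ Zara: 17:00–17:30.
Farrukh ∩ Zara ∩ Keiko: 17:00–17:30.
Single common window of 30 minutes.

30 minutes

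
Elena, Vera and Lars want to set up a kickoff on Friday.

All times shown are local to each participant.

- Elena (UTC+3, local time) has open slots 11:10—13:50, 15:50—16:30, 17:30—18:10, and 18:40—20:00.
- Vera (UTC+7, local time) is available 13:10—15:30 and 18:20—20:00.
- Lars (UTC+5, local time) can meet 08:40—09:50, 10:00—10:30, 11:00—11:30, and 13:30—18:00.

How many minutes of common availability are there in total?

Elena → UTC: 08:10–10:50, 12:50–13:30, 14:30–15:10, 15:40–17:00.
Vera → UTC: 06:10–08:30, 11:20–13:00.
Lars → UTC: 03:40–04:50, 05:00–05:30, 06:00–06:30, 08:30–13:00.
Elena ∩ Vera: 08:10–08:30, 12:50–13:00.
Elena ∩ Vera ∩ Lars: 12:50–13:00.
Total common minutes: 10.

10 minutes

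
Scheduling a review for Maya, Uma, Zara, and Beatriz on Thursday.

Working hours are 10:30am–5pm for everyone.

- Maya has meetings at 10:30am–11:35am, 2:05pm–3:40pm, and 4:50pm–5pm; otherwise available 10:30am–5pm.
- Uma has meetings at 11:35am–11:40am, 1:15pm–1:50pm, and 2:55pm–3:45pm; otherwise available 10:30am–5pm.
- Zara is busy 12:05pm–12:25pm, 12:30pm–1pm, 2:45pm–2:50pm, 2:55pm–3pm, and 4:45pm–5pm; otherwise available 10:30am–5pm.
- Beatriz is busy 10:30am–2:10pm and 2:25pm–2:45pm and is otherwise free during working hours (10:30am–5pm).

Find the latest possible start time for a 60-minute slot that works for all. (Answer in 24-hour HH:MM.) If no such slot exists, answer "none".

Maya free within 10:30–17:00: 11:35–14:05, 15:40–16:50.
Uma free within 10:30–17:00: 10:30–11:35, 11:40–13:15, 13:50–14:55, 15:45–17:00.
Zara free within 10:30–17:00: 10:30–12:05, 12:25–12:30, 13:00–14:45, 14:50–14:55, 15:00–16:45.
Beatriz free within 10:30–17:00: 14:10–14:25, 14:45–17:00.
Maya ∩ Uma: 11:40–13:15, 13:50–14:05, 15:45–16:50.
Maya ∩ Uma ∩ Zara: 11:40–12:05, 12:25–12:30, 13:00–13:15, 13:50–14:05, 15:45–16:45.
Maya ∩ Uma ∩ Zara ∩ Beatriz: 15:45–16:45.
Windows ≥ 60 min: 15:45–16:45.
Latest start in the last window 15:45–16:45 is 16:45 − 60 min = 15:45.

15:45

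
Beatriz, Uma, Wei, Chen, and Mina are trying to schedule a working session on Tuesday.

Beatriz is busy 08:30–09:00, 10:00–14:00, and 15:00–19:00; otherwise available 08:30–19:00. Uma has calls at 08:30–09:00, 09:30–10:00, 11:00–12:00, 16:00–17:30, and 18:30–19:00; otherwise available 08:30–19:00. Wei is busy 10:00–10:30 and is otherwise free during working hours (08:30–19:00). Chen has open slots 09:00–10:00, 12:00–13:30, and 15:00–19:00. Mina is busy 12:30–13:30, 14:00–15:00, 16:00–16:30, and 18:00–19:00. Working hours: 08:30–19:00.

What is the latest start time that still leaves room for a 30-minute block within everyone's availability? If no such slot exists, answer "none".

Beatriz free within 08:30–19:00: 09:00–10:00, 14:00–15:00.
Uma free within 08:30–19:00: 09:00–09:30, 10:00–11:00, 12:00–16:00, 17:30–18:30.
Wei free within 08:30–19:00: 08:30–10:00, 10:30–19:00.
Mina free within 08:30–19:00: 08:30–12:30, 13:30–14:00, 15:00–16:00, 16:30–18:00.
Beatriz ∩ Uma: 09:00–09:30, 14:00–15:00.
Beatriz ∩ Uma ∩ Wei: 09:00–09:30, 14:00–15:00.
Beatriz ∩ Uma ∩ Wei ∩ Chen: 09:00–09:30.
Beatriz ∩ Uma ∩ Wei ∩ Chen ∩ Mina: 09:00–09:30.
Windows ≥ 30 min: 09:00–09:30.
Latest start in the last window 09:00–09:30 is 09:30 − 30 min = 09:00.

09:00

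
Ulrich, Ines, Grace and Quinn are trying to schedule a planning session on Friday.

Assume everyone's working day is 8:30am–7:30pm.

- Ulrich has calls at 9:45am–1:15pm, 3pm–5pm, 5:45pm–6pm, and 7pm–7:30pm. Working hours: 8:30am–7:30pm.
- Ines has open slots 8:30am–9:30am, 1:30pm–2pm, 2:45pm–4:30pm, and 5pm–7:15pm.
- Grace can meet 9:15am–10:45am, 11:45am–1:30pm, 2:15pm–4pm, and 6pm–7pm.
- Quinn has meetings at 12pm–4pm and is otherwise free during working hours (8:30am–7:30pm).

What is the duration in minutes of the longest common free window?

60 minutes

Ulrich free within 08:30–19:30: 08:30–09:45, 13:15–15:00, 17:00–17:45, 18:00–19:00.
Quinn free within 08:30–19:30: 08:30–12:00, 16:00–19:30.
Ulrich ∩ Ines: 08:30–09:30, 13:30–14:00, 14:45–15:00, 17:00–17:45, 18:00–19:00.
Ulrich ∩ Ines ∩ Grace: 09:15–09:30, 14:45–15:00, 18:00–19:00.
Ulrich ∩ Ines ∩ Grace ∩ Quinn: 09:15–09:30, 18:00–19:00.
Common window lengths: 15, 60 min; longest is 60.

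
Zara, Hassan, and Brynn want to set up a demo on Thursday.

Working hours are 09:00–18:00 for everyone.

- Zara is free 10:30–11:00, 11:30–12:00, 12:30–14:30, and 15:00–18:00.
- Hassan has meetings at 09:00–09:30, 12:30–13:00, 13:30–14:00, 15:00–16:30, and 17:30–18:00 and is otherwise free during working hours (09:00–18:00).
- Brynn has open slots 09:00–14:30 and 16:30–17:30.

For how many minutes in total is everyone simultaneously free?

Hassan free within 09:00–18:00: 09:30–12:30, 13:00–13:30, 14:00–15:00, 16:30–17:30.
Zara ∩ Hassan: 10:30–11:00, 11:30–12:00, 13:00–13:30, 14:00–14:30, 16:30–17:30.
Zara ∩ Hassan ∩ Brynn: 10:30–11:00, 11:30–12:00, 13:00–13:30, 14:00–14:30, 16:30–17:30.
Total common minutes: 30 + 30 + 30 + 30 + 60 = 180.

180 minutes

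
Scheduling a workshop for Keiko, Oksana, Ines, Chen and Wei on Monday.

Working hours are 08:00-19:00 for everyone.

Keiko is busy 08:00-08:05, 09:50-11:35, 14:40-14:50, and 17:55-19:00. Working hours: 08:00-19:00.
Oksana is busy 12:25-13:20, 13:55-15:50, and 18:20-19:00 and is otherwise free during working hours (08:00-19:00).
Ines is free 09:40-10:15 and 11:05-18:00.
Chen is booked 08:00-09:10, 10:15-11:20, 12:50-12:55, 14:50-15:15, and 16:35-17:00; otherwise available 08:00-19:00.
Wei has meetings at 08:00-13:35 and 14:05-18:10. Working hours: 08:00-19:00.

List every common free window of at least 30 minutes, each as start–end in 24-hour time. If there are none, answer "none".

none

Keiko free within 08:00–19:00: 08:05–09:50, 11:35–14:40, 14:50–17:55.
Oksana free within 08:00–19:00: 08:00–12:25, 13:20–13:55, 15:50–18:20.
Chen free within 08:00–19:00: 09:10–10:15, 11:20–12:50, 12:55–14:50, 15:15–16:35, 17:00–19:00.
Wei free within 08:00–19:00: 13:35–14:05, 18:10–19:00.
Keiko ∩ Oksana: 08:05–09:50, 11:35–12:25, 13:20–13:55, 15:50–17:55.
Keiko ∩ Oksana ∩ Ines: 09:40–09:50, 11:35–12:25, 13:20–13:55, 15:50–17:55.
Keiko ∩ Oksana ∩ Ines ∩ Chen: 09:40–09:50, 11:35–12:25, 13:20–13:55, 15:50–16:35, 17:00–17:55.
Keiko ∩ Oksana ∩ Ines ∩ Chen ∩ Wei: 13:35–13:55.
Windows ≥ 30 min: (none).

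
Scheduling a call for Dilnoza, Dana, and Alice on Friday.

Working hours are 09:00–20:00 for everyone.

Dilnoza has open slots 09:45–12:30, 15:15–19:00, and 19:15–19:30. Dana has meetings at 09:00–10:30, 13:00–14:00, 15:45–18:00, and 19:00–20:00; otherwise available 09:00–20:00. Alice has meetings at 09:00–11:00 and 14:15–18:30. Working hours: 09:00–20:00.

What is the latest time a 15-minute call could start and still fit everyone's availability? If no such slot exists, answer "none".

18:45

Dana free within 09:00–20:00: 10:30–13:00, 14:00–15:45, 18:00–19:00.
Alice free within 09:00–20:00: 11:00–14:15, 18:30–20:00.
Dilnoza ∩ Dana: 10:30–12:30, 15:15–15:45, 18:00–19:00.
Dilnoza ∩ Dana ∩ Alice: 11:00–12:30, 18:30–19:00.
Windows ≥ 15 min: 11:00–12:30, 18:30–19:00.
Latest start in the last window 18:30–19:00 is 19:00 − 15 min = 18:45.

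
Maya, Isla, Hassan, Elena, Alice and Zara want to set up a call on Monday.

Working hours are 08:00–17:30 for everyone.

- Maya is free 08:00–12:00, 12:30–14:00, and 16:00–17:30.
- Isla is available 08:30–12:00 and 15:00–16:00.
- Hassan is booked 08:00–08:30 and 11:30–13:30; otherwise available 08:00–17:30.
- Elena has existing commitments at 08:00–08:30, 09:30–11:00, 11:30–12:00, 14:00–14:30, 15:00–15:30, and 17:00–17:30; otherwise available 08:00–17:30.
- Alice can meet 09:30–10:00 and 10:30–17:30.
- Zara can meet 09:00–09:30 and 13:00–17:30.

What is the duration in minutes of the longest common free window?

0 minutes

Hassan free within 08:00–17:30: 08:30–11:30, 13:30–17:30.
Elena free within 08:00–17:30: 08:30–09:30, 11:00–11:30, 12:00–14:00, 14:30–15:00, 15:30–17:00.
Maya ∩ Isla: 08:30–12:00.
Maya ∩ Isla ∩ Hassan: 08:30–11:30.
Maya ∩ Isla ∩ Hassan ∩ Elena: 08:30–09:30, 11:00–11:30.
Maya ∩ Isla ∩ Hassan ∩ Elena ∩ Alice: 11:00–11:30.
Maya ∩ Isla ∩ Hassan ∩ Elena ∩ Alice ∩ Zara: (none).
No common window.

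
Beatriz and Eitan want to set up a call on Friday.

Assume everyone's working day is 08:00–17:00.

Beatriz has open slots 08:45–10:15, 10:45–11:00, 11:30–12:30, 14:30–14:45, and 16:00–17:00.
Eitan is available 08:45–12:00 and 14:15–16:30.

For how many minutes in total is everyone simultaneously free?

180 minutes

Beatriz ∩ Eitan: 08:45–10:15, 10:45–11:00, 11:30–12:00, 14:30–14:45, 16:00–16:30.
Total common minutes: 90 + 15 + 30 + 15 + 30 = 180.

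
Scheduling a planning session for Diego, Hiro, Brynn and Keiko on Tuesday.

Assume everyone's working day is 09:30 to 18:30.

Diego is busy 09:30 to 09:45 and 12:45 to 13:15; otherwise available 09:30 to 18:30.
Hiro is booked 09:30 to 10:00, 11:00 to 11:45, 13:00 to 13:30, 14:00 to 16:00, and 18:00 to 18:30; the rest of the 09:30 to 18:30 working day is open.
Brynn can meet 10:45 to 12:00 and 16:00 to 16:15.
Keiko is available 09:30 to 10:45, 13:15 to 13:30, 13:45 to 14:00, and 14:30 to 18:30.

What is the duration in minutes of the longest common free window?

Diego free within 09:30–18:30: 09:45–12:45, 13:15–18:30.
Hiro free within 09:30–18:30: 10:00–11:00, 11:45–13:00, 13:30–14:00, 16:00–18:00.
Diego ∩ Hiro: 10:00–11:00, 11:45–12:45, 13:30–14:00, 16:00–18:00.
Diego ∩ Hiro ∩ Brynn: 10:45–11:00, 11:45–12:00, 16:00–16:15.
Diego ∩ Hiro ∩ Brynn ∩ Keiko: 16:00–16:15.
Single common window of 15 minutes.

15 minutes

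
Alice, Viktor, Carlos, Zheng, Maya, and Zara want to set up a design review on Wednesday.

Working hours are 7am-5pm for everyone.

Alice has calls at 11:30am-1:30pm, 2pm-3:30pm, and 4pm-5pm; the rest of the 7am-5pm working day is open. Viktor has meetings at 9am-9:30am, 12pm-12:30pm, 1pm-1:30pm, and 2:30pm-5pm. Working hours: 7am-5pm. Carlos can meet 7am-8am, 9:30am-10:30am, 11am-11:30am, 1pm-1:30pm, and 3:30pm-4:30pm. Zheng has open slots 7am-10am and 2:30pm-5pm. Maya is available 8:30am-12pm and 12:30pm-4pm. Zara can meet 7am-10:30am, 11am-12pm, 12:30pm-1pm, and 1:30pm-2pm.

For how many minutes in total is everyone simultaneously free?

Alice free within 07:00–17:00: 07:00–11:30, 13:30–14:00, 15:30–16:00.
Viktor free within 07:00–17:00: 07:00–09:00, 09:30–12:00, 12:30–13:00, 13:30–14:30.
Alice ∩ Viktor: 07:00–09:00, 09:30–11:30, 13:30–14:00.
Alice ∩ Viktor ∩ Carlos: 07:00–08:00, 09:30–10:30, 11:00–11:30.
Alice ∩ Viktor ∩ Carlos ∩ Zheng: 07:00–08:00, 09:30–10:00.
Alice ∩ Viktor ∩ Carlos ∩ Zheng ∩ Maya: 09:30–10:00.
Alice ∩ Viktor ∩ Carlos ∩ Zheng ∩ Maya ∩ Zara: 09:30–10:00.
Total common minutes: 30.

30 minutes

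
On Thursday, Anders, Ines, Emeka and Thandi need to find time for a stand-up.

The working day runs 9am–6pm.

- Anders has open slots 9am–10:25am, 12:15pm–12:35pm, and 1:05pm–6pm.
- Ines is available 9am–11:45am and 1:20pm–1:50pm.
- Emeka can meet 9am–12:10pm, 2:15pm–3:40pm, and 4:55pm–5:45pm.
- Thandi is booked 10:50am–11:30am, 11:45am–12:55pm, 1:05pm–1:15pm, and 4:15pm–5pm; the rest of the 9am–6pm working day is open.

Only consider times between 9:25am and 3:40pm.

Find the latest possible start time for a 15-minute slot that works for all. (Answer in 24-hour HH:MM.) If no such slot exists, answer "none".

10:10

Thandi free within 09:00–18:00: 09:00–10:50, 11:30–11:45, 12:55–13:05, 13:15–16:15, 17:00–18:00.
Anders ∩ Ines: 09:00–10:25, 13:20–13:50.
Anders ∩ Ines ∩ Emeka: 09:00–10:25.
Anders ∩ Ines ∩ Emeka ∩ Thandi: 09:00–10:25.
Restricted to 09:25–15:40: 09:25–10:25.
Windows ≥ 15 min: 09:25–10:25.
Latest start in the last window 09:25–10:25 is 10:25 − 15 min = 10:10.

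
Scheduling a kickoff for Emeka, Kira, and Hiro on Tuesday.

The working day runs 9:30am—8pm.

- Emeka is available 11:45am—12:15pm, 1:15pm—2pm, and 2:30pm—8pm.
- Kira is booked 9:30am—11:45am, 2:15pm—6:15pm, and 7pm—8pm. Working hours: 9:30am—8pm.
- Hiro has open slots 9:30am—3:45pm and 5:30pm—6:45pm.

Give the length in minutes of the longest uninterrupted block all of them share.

45 minutes

Kira free within 09:30–20:00: 11:45–14:15, 18:15–19:00.
Emeka ∩ Kira: 11:45–12:15, 13:15–14:00, 18:15–19:00.
Emeka ∩ Kira ∩ Hiro: 11:45–12:15, 13:15–14:00, 18:15–18:45.
Common window lengths: 30, 45, 30 min; longest is 45.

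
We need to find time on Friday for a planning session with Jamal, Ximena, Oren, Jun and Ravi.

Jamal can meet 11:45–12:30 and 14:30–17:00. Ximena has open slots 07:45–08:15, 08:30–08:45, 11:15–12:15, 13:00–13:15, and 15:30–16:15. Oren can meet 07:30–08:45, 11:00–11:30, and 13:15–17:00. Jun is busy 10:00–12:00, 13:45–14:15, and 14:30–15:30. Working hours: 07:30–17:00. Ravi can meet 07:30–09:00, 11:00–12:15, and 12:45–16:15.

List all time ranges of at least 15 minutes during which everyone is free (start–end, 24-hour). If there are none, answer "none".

Jun free within 07:30–17:00: 07:30–10:00, 12:00–13:45, 14:15–14:30, 15:30–17:00.
Jamal ∩ Ximena: 11:45–12:15, 15:30–16:15.
Jamal ∩ Ximena ∩ Oren: 15:30–16:15.
Jamal ∩ Ximena ∩ Oren ∩ Jun: 15:30–16:15.
Jamal ∩ Ximena ∩ Oren ∩ Jun ∩ Ravi: 15:30–16:15.
Windows ≥ 15 min: 15:30–16:15.

15:30–16:15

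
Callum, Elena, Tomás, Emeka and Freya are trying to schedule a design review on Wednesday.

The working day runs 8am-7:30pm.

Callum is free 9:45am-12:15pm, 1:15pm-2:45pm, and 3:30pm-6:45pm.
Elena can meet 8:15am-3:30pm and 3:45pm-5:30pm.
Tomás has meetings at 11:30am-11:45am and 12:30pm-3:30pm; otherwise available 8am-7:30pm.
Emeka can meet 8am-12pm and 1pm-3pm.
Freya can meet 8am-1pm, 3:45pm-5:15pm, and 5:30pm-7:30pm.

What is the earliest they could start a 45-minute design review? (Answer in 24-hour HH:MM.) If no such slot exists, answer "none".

Tomás free within 08:00–19:30: 08:00–11:30, 11:45–12:30, 15:30–19:30.
Callum ∩ Elena: 09:45–12:15, 13:15–14:45, 15:45–17:30.
Callum ∩ Elena ∩ Tomás: 09:45–11:30, 11:45–12:15, 15:45–17:30.
Callum ∩ Elena ∩ Tomás ∩ Emeka: 09:45–11:30, 11:45–12:00.
Callum ∩ Elena ∩ Tomás ∩ Emeka ∩ Freya: 09:45–11:30, 11:45–12:00.
Windows ≥ 45 min: 09:45–11:30.
Earliest such window starts at 09:45.

09:45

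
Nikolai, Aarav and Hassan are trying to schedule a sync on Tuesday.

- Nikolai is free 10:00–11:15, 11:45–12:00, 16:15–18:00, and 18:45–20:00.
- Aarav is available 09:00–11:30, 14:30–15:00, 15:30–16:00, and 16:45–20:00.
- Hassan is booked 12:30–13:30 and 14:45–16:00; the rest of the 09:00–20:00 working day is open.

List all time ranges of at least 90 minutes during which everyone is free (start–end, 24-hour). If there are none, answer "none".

Hassan free within 09:00–20:00: 09:00–12:30, 13:30–14:45, 16:00–20:00.
Nikolai ∩ Aarav: 10:00–11:15, 16:45–18:00, 18:45–20:00.
Nikolai ∩ Aarav ∩ Hassan: 10:00–11:15, 16:45–18:00, 18:45–20:00.
Windows ≥ 90 min: (none).

none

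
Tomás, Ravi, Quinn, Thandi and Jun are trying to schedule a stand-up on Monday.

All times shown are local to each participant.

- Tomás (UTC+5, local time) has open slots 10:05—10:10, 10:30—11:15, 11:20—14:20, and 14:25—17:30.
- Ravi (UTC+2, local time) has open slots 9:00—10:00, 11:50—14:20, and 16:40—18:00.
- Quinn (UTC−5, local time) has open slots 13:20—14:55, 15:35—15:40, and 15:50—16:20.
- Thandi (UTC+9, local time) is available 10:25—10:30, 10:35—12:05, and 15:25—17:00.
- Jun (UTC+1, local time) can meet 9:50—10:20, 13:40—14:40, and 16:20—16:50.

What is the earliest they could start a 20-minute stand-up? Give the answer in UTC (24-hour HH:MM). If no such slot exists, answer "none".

Tomás → UTC: 05:05–05:10, 05:30–06:15, 06:20–09:20, 09:25–12:30.
Ravi → UTC: 07:00–08:00, 09:50–12:20, 14:40–16:00.
Quinn → UTC: 18:20–19:55, 20:35–20:40, 20:50–21:20.
Thandi → UTC: 01:25–01:30, 01:35–03:05, 06:25–08:00.
Jun → UTC: 08:50–09:20, 12:40–13:40, 15:20–15:50.
Tomás ∩ Ravi: 07:00–08:00, 09:50–12:20.
Tomás ∩ Ravi ∩ Quinn: (none).
Tomás ∩ Ravi ∩ Quinn ∩ Thandi: (none).
Tomás ∩ Ravi ∩ Quinn ∩ Thandi ∩ Jun: (none).
Windows ≥ 20 min: (none).

none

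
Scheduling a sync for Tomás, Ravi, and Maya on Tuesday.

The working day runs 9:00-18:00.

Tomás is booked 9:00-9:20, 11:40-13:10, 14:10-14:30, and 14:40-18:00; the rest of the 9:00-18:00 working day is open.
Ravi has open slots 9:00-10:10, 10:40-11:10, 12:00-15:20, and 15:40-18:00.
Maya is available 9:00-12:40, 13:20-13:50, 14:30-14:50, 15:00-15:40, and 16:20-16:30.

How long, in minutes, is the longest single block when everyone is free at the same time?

Tomás free within 09:00–18:00: 09:20–11:40, 13:10–14:10, 14:30–14:40.
Tomás ∩ Ravi: 09:20–10:10, 10:40–11:10, 13:10–14:10, 14:30–14:40.
Tomás ∩ Ravi ∩ Maya: 09:20–10:10, 10:40–11:10, 13:20–13:50, 14:30–14:40.
Common window lengths: 50, 30, 30, 10 min; longest is 50.

50 minutes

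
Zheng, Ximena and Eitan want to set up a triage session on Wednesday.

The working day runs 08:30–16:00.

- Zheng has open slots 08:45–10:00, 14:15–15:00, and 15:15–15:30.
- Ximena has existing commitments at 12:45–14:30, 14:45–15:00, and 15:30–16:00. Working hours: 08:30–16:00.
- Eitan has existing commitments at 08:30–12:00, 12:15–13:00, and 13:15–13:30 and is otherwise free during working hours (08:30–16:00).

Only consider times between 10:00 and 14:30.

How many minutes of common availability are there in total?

0 minutes

Ximena free within 08:30–16:00: 08:30–12:45, 14:30–14:45, 15:00–15:30.
Eitan free within 08:30–16:00: 12:00–12:15, 13:00–13:15, 13:30–16:00.
Zheng ∩ Ximena: 08:45–10:00, 14:30–14:45, 15:15–15:30.
Zheng ∩ Ximena ∩ Eitan: 14:30–14:45, 15:15–15:30.
Restricted to 10:00–14:30: (none).
Total common minutes: 0.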